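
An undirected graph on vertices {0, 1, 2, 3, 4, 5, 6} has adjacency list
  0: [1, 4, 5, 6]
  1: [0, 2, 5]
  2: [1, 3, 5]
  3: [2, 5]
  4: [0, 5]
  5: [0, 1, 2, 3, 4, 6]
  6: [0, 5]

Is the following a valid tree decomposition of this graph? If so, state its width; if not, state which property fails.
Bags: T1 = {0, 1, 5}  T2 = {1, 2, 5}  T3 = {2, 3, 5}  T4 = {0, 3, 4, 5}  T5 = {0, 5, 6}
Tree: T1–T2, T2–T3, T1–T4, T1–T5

No — bags containing vertex 3 are not connected in the tree.

A tree decomposition must satisfy three properties: every vertex lies in some bag; for every edge, both endpoints lie together in some bag; and for every vertex, the bags containing it form a connected subtree. Here bags containing vertex 3 are not connected in the tree, so the decomposition is invalid.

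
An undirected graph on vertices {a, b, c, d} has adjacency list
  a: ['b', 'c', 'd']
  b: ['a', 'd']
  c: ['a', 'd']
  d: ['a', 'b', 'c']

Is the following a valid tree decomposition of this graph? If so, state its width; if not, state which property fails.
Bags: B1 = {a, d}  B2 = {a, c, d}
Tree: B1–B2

A tree decomposition must satisfy three properties: every vertex lies in some bag; for every edge, both endpoints lie together in some bag; and for every vertex, the bags containing it form a connected subtree. Here vertex b appears in no bag, so the decomposition is invalid.

No — vertex b appears in no bag.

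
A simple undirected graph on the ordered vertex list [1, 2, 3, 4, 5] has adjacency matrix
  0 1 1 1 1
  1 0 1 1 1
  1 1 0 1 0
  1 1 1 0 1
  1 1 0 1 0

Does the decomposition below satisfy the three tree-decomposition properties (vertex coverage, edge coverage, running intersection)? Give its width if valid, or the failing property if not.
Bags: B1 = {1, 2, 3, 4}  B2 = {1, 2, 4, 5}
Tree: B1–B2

Yes; width 3.

Every vertex of G appears in some bag (union = {1, 2, 3, 4, 5}); every edge is covered by a bag; and for each vertex v the set of bags containing v is connected in the bag tree. The decomposition is therefore valid. The largest bag has 4 vertices, so the width is 3.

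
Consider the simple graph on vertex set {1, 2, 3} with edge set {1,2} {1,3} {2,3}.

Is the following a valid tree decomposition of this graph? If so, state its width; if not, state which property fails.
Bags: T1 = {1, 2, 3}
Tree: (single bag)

Vertex coverage: the bags together contain {1, 2, 3}, the full vertex set. Edge coverage: each edge of G has both endpoints in at least one bag. Running intersection: for every vertex, the bags containing it form a connected subtree. All three properties hold, so this is a valid tree decomposition of width max|bag| − 1 = 2, and hence tw(G) ≤ 2.

Yes; width 2.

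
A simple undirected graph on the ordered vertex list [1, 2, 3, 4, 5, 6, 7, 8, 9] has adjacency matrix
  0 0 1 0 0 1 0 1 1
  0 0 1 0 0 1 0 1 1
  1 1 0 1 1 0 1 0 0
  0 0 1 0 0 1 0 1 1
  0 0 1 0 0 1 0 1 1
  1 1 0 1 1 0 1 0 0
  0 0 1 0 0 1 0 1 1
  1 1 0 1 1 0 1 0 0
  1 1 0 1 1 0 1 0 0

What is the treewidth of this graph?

4

A width-4 tree decomposition is:
Bags: B1 = {3, 6, 7, 8, 9}  B2 = {2, 3, 6, 8, 9}  B3 = {1, 3, 6, 8, 9}  B4 = {3, 4, 6, 8, 9}  B5 = {3, 5, 6, 8, 9}
Tree: B1–B2, B2–B3, B3–B4, B4–B5
Every bag has size at most 5, so the width is 5 − 1 = 4 and tw(G) ≤ 4. For the lower bound: the 5 vertex sets {7,9}, {2,3}, {1,6}, {8}, {4} are disjoint, each induces a connected subgraph, and every pair is joined by at least one edge of G. Contracting each set to a single vertex therefore yields K_{5} as a minor, and since treewidth is minor-monotone, tw(G) ≥ tw(K_{5}) = 4. Combining the bounds, tw(G) = 4.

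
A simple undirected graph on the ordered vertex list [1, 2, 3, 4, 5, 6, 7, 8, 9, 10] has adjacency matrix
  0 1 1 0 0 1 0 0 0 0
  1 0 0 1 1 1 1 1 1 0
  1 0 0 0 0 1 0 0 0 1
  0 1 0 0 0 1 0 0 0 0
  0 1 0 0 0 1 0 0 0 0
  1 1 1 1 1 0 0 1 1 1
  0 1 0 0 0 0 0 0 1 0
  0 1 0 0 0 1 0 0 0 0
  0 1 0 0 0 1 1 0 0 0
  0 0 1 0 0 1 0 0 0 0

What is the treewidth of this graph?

A width-2 tree decomposition is:
Bags: B1 = {2, 6, 8}  B2 = {1, 2, 6}  B3 = {1, 3, 6}  B4 = {2, 4, 6}  B5 = {2, 6, 9}  B6 = {3, 6, 10}  B7 = {2, 7, 9}  B8 = {2, 5, 6}
Tree: B1–B2, B2–B3, B1–B4, B2–B5, B3–B6, B5–B7, B5–B8
The largest bag has 3 vertices, giving width 2; this decomposition certifies tw(G) ≤ 2. Conversely, {3, 6, 10} is a clique of size 3, and the vertices of any clique must share a bag in every tree decomposition; so some bag has ≥ 3 vertices and tw(G) ≥ 2. Hence tw(G) = 2 exactly.

2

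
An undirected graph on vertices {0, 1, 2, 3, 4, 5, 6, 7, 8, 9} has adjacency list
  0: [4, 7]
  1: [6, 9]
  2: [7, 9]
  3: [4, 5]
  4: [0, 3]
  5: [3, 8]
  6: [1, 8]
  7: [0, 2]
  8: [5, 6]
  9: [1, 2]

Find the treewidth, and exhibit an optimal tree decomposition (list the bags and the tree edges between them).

Treewidth 2.
Bags: B1 = {1, 6, 9}  B2 = {2, 6, 9}  B3 = {2, 6, 7}  B4 = {0, 6, 7}  B5 = {0, 4, 6}  B6 = {3, 4, 6}  B7 = {3, 5, 6}  B8 = {5, 6, 8}
Tree: B1–B2, B2–B3, B3–B4, B4–B5, B5–B6, B6–B7, B7–B8

Every bag has size at most 3, so the width is 3 − 1 = 2 and tw(G) ≤ 2. For the lower bound, G contains the cycle 6–1–9–2–7–0–4–3–5–8–6, so G is not a forest; only forests have treewidth ≤ 1, hence tw(G) ≥ 2. Hence tw(G) = 2 exactly.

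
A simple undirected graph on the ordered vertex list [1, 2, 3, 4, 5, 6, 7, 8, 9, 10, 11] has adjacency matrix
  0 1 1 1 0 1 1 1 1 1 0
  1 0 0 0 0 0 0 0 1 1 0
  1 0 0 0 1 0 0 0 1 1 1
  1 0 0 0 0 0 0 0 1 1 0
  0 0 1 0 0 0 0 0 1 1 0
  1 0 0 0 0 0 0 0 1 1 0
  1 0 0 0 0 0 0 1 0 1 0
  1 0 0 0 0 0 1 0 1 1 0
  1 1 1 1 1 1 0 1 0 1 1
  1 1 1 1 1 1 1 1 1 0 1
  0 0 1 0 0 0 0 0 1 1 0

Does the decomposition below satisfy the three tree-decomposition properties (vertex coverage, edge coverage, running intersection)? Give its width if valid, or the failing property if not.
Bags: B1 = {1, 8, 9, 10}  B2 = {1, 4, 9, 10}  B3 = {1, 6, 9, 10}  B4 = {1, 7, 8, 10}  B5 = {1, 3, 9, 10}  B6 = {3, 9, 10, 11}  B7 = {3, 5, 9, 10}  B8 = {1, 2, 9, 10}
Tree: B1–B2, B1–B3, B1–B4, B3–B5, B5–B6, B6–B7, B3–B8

Yes; width 3.

Vertex coverage: the bags together contain {1, 2, 3, 4, 5, 6, 7, 8, 9, 10, 11}, the full vertex set. Edge coverage: each edge of G has both endpoints in at least one bag. Running intersection: for every vertex, the bags containing it form a connected subtree. All three properties hold, so this is a valid tree decomposition of width max|bag| − 1 = 3, and hence tw(G) ≤ 3.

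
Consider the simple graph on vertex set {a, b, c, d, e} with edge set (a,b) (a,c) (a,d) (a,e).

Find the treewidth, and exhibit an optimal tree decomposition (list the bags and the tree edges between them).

Treewidth 1.
Bags: B1 = {a, e}  B2 = {a, d}  B3 = {a, c}  B4 = {a, b}
Tree: B1–B2, B2–B3, B2–B4

Each bag holds 2 vertices, so the decomposition has width 1, which upper-bounds the treewidth. Since G has at least one edge (e.g. e–a), it is not an edgeless graph, so tw(G) ≥ 1. Therefore the treewidth is 1.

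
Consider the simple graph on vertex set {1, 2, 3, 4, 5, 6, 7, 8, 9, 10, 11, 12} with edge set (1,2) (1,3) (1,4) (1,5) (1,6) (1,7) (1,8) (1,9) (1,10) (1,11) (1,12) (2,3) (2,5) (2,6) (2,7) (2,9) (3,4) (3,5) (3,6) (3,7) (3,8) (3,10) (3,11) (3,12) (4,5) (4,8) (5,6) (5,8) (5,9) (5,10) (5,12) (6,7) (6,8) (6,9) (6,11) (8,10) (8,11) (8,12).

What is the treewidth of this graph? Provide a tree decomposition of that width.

Each bag holds 5 vertices, so the decomposition has width 4, which upper-bounds the treewidth. On the other hand G contains the 5-clique {1, 2, 5, 6, 9}. A clique must lie in a single bag of any decomposition, so no decomposition can have width below 4. Combining the bounds, tw(G) = 4.

Treewidth 4.
One such decomposition:
Bags: B1 = {1, 3, 5, 6, 8}  B2 = {1, 3, 5, 8, 10}  B3 = {1, 2, 3, 5, 6}  B4 = {1, 3, 4, 5, 8}  B5 = {1, 3, 6, 8, 11}  B6 = {1, 2, 3, 6, 7}  B7 = {1, 3, 5, 8, 12}  B8 = {1, 2, 5, 6, 9}
Tree: B1–B2, B1–B3, B2–B4, B1–B5, B3–B6, B1–B7, B3–B8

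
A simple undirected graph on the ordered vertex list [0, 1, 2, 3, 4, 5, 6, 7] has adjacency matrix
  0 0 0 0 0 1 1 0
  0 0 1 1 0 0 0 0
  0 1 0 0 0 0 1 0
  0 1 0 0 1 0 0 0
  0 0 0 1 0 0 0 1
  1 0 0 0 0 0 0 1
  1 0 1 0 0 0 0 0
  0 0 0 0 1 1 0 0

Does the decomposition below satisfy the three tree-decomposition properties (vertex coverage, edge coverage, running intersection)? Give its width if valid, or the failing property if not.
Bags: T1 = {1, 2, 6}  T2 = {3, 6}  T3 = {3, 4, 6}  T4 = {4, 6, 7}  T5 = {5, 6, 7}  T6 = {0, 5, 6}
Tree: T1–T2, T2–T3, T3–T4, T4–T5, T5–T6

No — edge (1,3) lies in no bag.

A tree decomposition must satisfy three properties: every vertex lies in some bag; for every edge, both endpoints lie together in some bag; and for every vertex, the bags containing it form a connected subtree. Here edge (1,3) lies in no bag, so the decomposition is invalid.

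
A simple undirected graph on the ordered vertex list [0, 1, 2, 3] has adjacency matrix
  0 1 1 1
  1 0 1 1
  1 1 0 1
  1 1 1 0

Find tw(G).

3

A width-3 tree decomposition is:
Bags: B1 = {0, 1, 2, 3}
Tree: (single bag)
With just one bag of size 4, the width is 4 − 1 = 3, so tw(G) ≤ 3. For the lower bound, the 4 vertices {0, 1, 2, 3} are pairwise adjacent, and any tree decomposition puts a clique entirely inside one bag — forcing width ≥ 3. Therefore the treewidth is 3.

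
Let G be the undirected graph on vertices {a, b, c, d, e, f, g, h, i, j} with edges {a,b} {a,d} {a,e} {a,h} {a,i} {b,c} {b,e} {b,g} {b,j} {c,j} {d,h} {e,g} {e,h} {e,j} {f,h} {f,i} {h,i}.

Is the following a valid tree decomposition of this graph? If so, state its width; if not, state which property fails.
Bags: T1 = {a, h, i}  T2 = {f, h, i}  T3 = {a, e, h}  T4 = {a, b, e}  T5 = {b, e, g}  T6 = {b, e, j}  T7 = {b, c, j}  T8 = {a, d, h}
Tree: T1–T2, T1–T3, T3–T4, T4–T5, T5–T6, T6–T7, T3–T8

Yes; width 2.

Vertex coverage: the bags together contain {a, b, c, d, e, f, g, h, i, j}, the full vertex set. Edge coverage: each edge of G has both endpoints in at least one bag. Running intersection: for every vertex, the bags containing it form a connected subtree. All three properties hold, so this is a valid tree decomposition of width max|bag| − 1 = 2, and hence tw(G) ≤ 2.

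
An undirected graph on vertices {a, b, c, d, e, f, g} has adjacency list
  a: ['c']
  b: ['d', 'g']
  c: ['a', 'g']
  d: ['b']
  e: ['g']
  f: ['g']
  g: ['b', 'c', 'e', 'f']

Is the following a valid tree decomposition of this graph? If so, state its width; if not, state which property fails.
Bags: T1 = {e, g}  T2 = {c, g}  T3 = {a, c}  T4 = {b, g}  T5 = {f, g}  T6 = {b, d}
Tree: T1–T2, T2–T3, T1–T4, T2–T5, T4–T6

Vertex coverage: the bags together contain {a, b, c, d, e, f, g}, the full vertex set. Edge coverage: each edge of G has both endpoints in at least one bag. Running intersection: for every vertex, the bags containing it form a connected subtree. All three properties hold, so this is a valid tree decomposition of width max|bag| − 1 = 1, and hence tw(G) ≤ 1.

Yes; width 1.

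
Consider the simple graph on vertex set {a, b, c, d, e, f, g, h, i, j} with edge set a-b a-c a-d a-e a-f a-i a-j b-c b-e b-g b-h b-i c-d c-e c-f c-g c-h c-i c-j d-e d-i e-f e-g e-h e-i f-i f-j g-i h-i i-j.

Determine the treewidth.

A width-4 tree decomposition is:
Bags: B1 = {b, c, e, h, i}  B2 = {a, b, c, e, i}  B3 = {a, c, e, f, i}  B4 = {a, c, d, e, i}  B5 = {a, c, f, i, j}  B6 = {b, c, e, g, i}
Tree: B1–B2, B2–B3, B2–B4, B3–B5, B1–B6
Every bag has size at most 5, so the width is 5 − 1 = 4 and tw(G) ≤ 4. On the other hand G contains the 5-clique {a, c, f, i, j}. A clique must lie in a single bag of any decomposition, so no decomposition can have width below 4. Therefore the treewidth is 4.

4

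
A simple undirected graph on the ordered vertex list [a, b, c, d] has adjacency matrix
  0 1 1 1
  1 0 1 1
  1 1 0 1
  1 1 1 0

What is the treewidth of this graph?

A width-3 tree decomposition is:
Bags: B1 = {a, b, c, d}
Tree: (single bag)
With just one bag of size 4, the width is 4 − 1 = 3, so tw(G) ≤ 3. Conversely, {a, b, c, d} is a clique of size 4, and the vertices of any clique must share a bag in every tree decomposition; so some bag has ≥ 4 vertices and tw(G) ≥ 3. Combining the bounds, tw(G) = 3.

3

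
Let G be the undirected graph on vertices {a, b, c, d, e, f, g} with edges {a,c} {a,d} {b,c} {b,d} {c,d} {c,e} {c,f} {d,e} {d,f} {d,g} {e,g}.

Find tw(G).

2

A width-2 tree decomposition is:
Bags: B1 = {d, e, g}  B2 = {c, d, e}  B3 = {a, c, d}  B4 = {b, c, d}  B5 = {c, d, f}
Tree: B1–B2, B2–B3, B2–B4, B3–B5
Every bag has size at most 3, so the width is 3 − 1 = 2 and tw(G) ≤ 2. On the other hand G contains the 3-clique {d, e, g}. A clique must lie in a single bag of any decomposition, so no decomposition can have width below 2. Therefore the treewidth is 2.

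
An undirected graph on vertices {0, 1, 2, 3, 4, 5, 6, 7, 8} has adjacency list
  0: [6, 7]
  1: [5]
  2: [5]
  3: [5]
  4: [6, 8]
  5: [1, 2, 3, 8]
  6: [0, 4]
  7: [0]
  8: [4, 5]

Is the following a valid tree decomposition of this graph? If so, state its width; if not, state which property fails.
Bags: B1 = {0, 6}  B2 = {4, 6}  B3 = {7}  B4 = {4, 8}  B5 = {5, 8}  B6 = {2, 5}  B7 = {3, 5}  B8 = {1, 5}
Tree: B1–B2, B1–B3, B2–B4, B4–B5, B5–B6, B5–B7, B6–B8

A tree decomposition must satisfy three properties: every vertex lies in some bag; for every edge, both endpoints lie together in some bag; and for every vertex, the bags containing it form a connected subtree. Here edge (0,7) lies in no bag, so the decomposition is invalid.

No — edge (0,7) lies in no bag.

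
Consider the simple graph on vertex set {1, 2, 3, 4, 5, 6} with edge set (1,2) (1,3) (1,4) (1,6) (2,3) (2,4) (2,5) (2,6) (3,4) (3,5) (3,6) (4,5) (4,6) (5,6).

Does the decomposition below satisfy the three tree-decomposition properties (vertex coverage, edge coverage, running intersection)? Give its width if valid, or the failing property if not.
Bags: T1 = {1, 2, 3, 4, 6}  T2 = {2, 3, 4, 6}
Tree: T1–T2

A tree decomposition must satisfy three properties: every vertex lies in some bag; for every edge, both endpoints lie together in some bag; and for every vertex, the bags containing it form a connected subtree. Here vertex 5 appears in no bag, so the decomposition is invalid.

No — vertex 5 appears in no bag.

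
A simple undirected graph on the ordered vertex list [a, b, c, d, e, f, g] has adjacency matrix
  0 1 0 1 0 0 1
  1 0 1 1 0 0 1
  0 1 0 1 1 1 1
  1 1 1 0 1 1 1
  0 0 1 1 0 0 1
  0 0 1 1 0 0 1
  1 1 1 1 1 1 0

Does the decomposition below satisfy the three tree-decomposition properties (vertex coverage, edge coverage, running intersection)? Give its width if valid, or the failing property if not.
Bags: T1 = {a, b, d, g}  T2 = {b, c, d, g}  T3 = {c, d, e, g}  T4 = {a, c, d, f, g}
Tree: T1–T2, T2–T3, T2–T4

No — bags containing vertex a are not connected in the tree.

A tree decomposition must satisfy three properties: every vertex lies in some bag; for every edge, both endpoints lie together in some bag; and for every vertex, the bags containing it form a connected subtree. Here bags containing vertex a are not connected in the tree, so the decomposition is invalid.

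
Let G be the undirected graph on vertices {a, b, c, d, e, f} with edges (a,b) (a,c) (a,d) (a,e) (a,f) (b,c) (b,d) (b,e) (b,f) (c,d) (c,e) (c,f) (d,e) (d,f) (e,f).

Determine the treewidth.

5

A width-5 tree decomposition is:
Bags: B1 = {a, b, c, d, e, f}
Tree: (single bag)
With just one bag of size 6, the width is 6 − 1 = 5, so tw(G) ≤ 5. Conversely, {a, b, c, d, e, f} is a clique of size 6, and the vertices of any clique must share a bag in every tree decomposition; so some bag has ≥ 6 vertices and tw(G) ≥ 5. Therefore the treewidth is 5.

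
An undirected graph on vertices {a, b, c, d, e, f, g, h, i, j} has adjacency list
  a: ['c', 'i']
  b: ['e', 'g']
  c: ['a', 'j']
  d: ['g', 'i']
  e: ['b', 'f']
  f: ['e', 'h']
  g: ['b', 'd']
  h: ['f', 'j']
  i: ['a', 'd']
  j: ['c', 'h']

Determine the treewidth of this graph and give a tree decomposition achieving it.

Each bag holds 3 vertices, so the decomposition has width 2, which upper-bounds the treewidth. Since g–b–e–f–h–j–c–a–i–d–g is a cycle in G, G is not acyclic. Forests are exactly the graphs of treewidth ≤ 1, so tw(G) ≥ 2. Hence tw(G) = 2 exactly.

Treewidth 2.
Bags: B1 = {b, e, g}  B2 = {e, f, g}  B3 = {f, g, h}  B4 = {g, h, j}  B5 = {c, g, j}  B6 = {a, c, g}  B7 = {a, g, i}  B8 = {d, g, i}
Tree: B1–B2, B2–B3, B3–B4, B4–B5, B5–B6, B6–B7, B7–B8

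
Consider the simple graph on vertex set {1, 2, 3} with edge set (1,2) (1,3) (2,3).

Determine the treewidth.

2

A width-2 tree decomposition is:
Bags: B1 = {1, 2, 3}
Tree: (single bag)
With just one bag of size 3, the width is 3 − 1 = 2, so tw(G) ≤ 2. On the other hand G contains the 3-clique {1, 2, 3}. A clique must lie in a single bag of any decomposition, so no decomposition can have width below 2. Hence tw(G) = 2 exactly.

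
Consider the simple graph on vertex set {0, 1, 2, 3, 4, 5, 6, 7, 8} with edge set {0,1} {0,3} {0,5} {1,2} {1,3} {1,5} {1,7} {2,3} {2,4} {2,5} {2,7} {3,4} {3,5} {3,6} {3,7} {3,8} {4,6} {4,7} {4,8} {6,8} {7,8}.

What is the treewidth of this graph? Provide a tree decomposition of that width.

Each bag holds 4 vertices, so the decomposition has width 3, which upper-bounds the treewidth. Conversely, {3, 4, 6, 8} is a clique of size 4, and the vertices of any clique must share a bag in every tree decomposition; so some bag has ≥ 4 vertices and tw(G) ≥ 3. Therefore the treewidth is 3.

Treewidth 3.
Bags: B1 = {2, 3, 4, 7}  B2 = {3, 4, 7, 8}  B3 = {1, 2, 3, 7}  B4 = {3, 4, 6, 8}  B5 = {1, 2, 3, 5}  B6 = {0, 1, 3, 5}
Tree: B1–B2, B1–B3, B2–B4, B3–B5, B5–B6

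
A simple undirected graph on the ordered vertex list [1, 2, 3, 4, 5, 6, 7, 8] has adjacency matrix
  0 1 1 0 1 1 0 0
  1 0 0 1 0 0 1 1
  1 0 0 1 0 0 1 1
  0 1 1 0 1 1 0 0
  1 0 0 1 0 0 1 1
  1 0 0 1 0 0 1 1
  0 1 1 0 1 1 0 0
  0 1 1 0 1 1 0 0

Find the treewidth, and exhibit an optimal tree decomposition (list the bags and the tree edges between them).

Treewidth 4.
One optimal decomposition is:
Bags: B1 = {2, 3, 5, 6, 7}  B2 = {1, 2, 3, 5, 6}  B3 = {2, 3, 5, 6, 8}  B4 = {2, 3, 4, 5, 6}
Tree: B1–B2, B2–B3, B3–B4

Every bag has size at most 5, so the width is 5 − 1 = 4 and tw(G) ≤ 4. For the lower bound: the 5 vertex sets {6,7}, {1,3}, {2,8}, {5}, {4} are disjoint, each induces a connected subgraph, and every pair is joined by at least one edge of G. Contracting each set to a single vertex therefore yields K_{5} as a minor, and since treewidth is minor-monotone, tw(G) ≥ tw(K_{5}) = 4. The upper and lower bounds meet at 4, so that is the treewidth.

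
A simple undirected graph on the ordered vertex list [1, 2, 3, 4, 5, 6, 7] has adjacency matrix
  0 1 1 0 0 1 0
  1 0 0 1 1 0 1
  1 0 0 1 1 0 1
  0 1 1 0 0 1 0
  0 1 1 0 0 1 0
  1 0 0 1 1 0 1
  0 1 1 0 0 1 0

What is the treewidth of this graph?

A width-3 tree decomposition is:
Bags: B1 = {2, 3, 6, 7}  B2 = {2, 3, 4, 6}  B3 = {1, 2, 3, 6}  B4 = {2, 3, 5, 6}
Tree: B1–B2, B2–B3, B3–B4
The largest bag has 4 vertices, giving width 3; this decomposition certifies tw(G) ≤ 3. For the lower bound: the 4 vertex sets {3,7}, {2,4}, {6}, {1} are disjoint, each induces a connected subgraph, and every pair is joined by at least one edge of G. Contracting each set to a single vertex therefore yields K_{4} as a minor, and since treewidth is minor-monotone, tw(G) ≥ tw(K_{4}) = 3. The upper and lower bounds meet at 3, so that is the treewidth.

3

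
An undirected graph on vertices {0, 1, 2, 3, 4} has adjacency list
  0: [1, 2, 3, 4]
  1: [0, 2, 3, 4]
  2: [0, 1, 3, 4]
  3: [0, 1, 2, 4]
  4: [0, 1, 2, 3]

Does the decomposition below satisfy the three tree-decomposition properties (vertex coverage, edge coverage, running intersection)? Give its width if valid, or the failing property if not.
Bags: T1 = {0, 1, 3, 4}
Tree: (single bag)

A tree decomposition must satisfy three properties: every vertex lies in some bag; for every edge, both endpoints lie together in some bag; and for every vertex, the bags containing it form a connected subtree. Here vertex 2 appears in no bag, so the decomposition is invalid.

No — vertex 2 appears in no bag.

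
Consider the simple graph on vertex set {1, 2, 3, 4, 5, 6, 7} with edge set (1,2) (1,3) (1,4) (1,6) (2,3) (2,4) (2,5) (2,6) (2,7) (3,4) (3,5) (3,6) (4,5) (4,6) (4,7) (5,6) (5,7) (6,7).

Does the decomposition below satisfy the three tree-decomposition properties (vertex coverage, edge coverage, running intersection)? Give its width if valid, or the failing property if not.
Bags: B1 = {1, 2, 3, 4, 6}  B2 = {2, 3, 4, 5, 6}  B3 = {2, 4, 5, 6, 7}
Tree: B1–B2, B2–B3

Checking the three conditions: (i) the bags cover all of {1, 2, 3, 4, 5, 6, 7}; (ii) for each edge, some bag contains both endpoints; (iii) the bags containing any fixed vertex form a subtree. All hold, so the decomposition is valid with width 5 − 1 = 4.

Yes; width 4.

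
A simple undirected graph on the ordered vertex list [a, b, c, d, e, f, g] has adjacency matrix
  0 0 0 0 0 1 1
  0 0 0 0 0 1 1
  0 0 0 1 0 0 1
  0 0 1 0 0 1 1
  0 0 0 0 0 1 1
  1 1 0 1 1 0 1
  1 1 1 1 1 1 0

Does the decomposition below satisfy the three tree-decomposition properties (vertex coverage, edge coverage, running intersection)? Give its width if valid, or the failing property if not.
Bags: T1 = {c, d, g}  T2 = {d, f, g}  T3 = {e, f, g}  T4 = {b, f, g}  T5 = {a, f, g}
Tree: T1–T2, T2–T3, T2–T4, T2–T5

Checking the three conditions: (i) the bags cover all of {a, b, c, d, e, f, g}; (ii) for each edge, some bag contains both endpoints; (iii) the bags containing any fixed vertex form a subtree. All hold, so the decomposition is valid with width 3 − 1 = 2.

Yes; width 2.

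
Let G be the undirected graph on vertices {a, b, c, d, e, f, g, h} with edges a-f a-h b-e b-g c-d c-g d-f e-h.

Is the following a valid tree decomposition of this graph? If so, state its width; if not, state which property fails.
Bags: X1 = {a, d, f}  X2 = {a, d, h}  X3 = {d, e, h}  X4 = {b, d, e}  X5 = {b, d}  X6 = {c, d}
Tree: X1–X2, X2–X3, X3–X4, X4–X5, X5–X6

A tree decomposition must satisfy three properties: every vertex lies in some bag; for every edge, both endpoints lie together in some bag; and for every vertex, the bags containing it form a connected subtree. Here vertex g appears in no bag, so the decomposition is invalid.

No — vertex g appears in no bag.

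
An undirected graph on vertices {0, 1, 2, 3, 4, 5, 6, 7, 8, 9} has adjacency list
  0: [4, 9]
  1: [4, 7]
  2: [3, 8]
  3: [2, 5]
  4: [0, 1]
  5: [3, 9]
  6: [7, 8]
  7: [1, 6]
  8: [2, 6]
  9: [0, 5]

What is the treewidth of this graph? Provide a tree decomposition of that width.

Treewidth 2.
Bags: B1 = {1, 6, 7}  B2 = {1, 4, 6}  B3 = {0, 4, 6}  B4 = {0, 6, 9}  B5 = {5, 6, 9}  B6 = {3, 5, 6}  B7 = {2, 3, 6}  B8 = {2, 6, 8}
Tree: B1–B2, B2–B3, B3–B4, B4–B5, B5–B6, B6–B7, B7–B8

Every bag has size at most 3, so the width is 3 − 1 = 2 and tw(G) ≤ 2. For the lower bound, G contains the cycle 6–7–1–4–0–9–5–3–2–8–6, so G is not a forest; only forests have treewidth ≤ 1, hence tw(G) ≥ 2. The upper and lower bounds meet at 2, so that is the treewidth.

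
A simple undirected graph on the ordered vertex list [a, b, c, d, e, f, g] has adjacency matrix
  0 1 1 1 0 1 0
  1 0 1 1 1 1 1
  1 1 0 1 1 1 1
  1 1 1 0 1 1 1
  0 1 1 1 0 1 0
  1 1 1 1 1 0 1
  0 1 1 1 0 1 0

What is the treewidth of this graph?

A width-4 tree decomposition is:
Bags: B1 = {a, b, c, d, f}  B2 = {b, c, d, e, f}  B3 = {b, c, d, f, g}
Tree: B1–B2, B2–B3
Each bag holds 5 vertices, so the decomposition has width 4, which upper-bounds the treewidth. For the lower bound, the 5 vertices {b, c, d, f, g} are pairwise adjacent, and any tree decomposition puts a clique entirely inside one bag — forcing width ≥ 4. Combining the bounds, tw(G) = 4.

4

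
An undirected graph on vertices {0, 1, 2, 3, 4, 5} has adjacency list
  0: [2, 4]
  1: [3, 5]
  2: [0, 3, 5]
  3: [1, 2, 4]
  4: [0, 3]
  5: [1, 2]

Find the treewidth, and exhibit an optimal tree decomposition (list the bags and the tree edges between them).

Every bag has size at most 3, so the width is 3 − 1 = 2 and tw(G) ≤ 2. For the lower bound, G contains the cycle 4–0–2–3–4, so G is not a forest; only forests have treewidth ≤ 1, hence tw(G) ≥ 2. Hence tw(G) = 2 exactly.

Treewidth 2.
Bags: B1 = {0, 3, 4}  B2 = {0, 2, 3}  B3 = {1, 2, 3}  B4 = {1, 2, 5}
Tree: B1–B2, B2–B3, B3–B4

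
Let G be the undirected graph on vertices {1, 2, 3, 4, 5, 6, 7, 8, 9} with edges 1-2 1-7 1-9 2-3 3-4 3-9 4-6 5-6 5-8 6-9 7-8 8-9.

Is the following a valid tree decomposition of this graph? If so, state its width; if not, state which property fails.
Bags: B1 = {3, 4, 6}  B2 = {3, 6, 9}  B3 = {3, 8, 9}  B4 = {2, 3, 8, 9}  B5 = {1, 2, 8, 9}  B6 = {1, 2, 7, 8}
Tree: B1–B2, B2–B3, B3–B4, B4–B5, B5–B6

A tree decomposition must satisfy three properties: every vertex lies in some bag; for every edge, both endpoints lie together in some bag; and for every vertex, the bags containing it form a connected subtree. Here vertex 5 appears in no bag, so the decomposition is invalid.

No — vertex 5 appears in no bag.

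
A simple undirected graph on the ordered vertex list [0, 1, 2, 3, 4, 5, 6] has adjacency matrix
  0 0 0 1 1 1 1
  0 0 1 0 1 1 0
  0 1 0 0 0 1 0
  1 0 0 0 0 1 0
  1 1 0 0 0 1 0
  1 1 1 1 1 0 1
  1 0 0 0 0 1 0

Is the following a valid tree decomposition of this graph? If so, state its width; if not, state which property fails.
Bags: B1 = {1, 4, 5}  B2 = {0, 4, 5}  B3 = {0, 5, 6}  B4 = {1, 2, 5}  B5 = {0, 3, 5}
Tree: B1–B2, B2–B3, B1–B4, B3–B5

Yes; width 2.

Every vertex of G appears in some bag (union = {0, 1, 2, 3, 4, 5, 6}); every edge is covered by a bag; and for each vertex v the set of bags containing v is connected in the bag tree. The decomposition is therefore valid. The largest bag has 3 vertices, so the width is 2.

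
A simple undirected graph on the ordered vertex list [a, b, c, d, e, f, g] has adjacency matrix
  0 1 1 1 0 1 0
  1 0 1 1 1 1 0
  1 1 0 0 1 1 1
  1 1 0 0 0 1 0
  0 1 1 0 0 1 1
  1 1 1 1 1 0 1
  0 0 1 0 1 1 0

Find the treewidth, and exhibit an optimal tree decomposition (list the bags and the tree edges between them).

The largest bag has 4 vertices, giving width 3; this decomposition certifies tw(G) ≤ 3. On the other hand G contains the 4-clique {c, e, f, g}. A clique must lie in a single bag of any decomposition, so no decomposition can have width below 3. Hence tw(G) = 3 exactly.

Treewidth 3.
One optimal decomposition is:
Bags: B1 = {a, b, c, f}  B2 = {b, c, e, f}  B3 = {a, b, d, f}  B4 = {c, e, f, g}
Tree: B1–B2, B1–B3, B2–B4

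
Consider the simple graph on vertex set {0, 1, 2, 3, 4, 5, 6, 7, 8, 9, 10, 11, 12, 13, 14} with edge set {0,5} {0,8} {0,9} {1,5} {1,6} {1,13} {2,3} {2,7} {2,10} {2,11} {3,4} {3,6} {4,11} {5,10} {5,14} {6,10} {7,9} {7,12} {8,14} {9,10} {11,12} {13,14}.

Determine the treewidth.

3

A width-3 tree decomposition is:
Bags: B1 = {3, 4, 11, 12}  B2 = {2, 3, 11, 12}  B3 = {2, 3, 7, 12}  B4 = {2, 3, 6, 7}  B5 = {2, 6, 7, 10}  B6 = {6, 7, 9, 10}  B7 = {1, 6, 9, 10}  B8 = {1, 5, 9, 10}  B9 = {0, 1, 5, 9}  B10 = {0, 1, 5, 13}  B11 = {0, 5, 13, 14}  B12 = {0, 8, 13, 14}
Tree: B1–B2, B2–B3, B3–B4, B4–B5, B5–B6, B6–B7, B7–B8, B8–B9, B9–B10, B10–B11, B11–B12
The largest bag has 4 vertices, giving width 3; this decomposition certifies tw(G) ≤ 3. For the lower bound: the 4 vertex sets {4,11,12}, {3}, {2}, {6,7,9,10} are disjoint, each induces a connected subgraph, and every pair is joined by at least one edge of G. Contracting each set to a single vertex therefore yields K_{4} as a minor, and since treewidth is minor-monotone, tw(G) ≥ tw(K_{4}) = 3. The upper and lower bounds meet at 3, so that is the treewidth.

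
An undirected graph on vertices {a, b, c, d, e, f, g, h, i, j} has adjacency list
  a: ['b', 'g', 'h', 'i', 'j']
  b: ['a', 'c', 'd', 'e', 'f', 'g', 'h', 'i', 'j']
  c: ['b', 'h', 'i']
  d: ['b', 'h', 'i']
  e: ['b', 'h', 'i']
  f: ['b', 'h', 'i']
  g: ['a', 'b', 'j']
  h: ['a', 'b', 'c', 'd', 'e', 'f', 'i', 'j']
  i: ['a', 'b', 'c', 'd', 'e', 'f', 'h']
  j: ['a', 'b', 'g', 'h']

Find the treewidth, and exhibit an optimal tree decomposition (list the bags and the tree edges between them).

Every bag has size at most 4, so the width is 4 − 1 = 3 and tw(G) ≤ 3. Conversely, {a, b, g, j} is a clique of size 4, and the vertices of any clique must share a bag in every tree decomposition; so some bag has ≥ 4 vertices and tw(G) ≥ 3. Hence tw(G) = 3 exactly.

Treewidth 3.
Bags: B1 = {b, f, h, i}  B2 = {a, b, h, i}  B3 = {a, b, h, j}  B4 = {b, c, h, i}  B5 = {b, e, h, i}  B6 = {a, b, g, j}  B7 = {b, d, h, i}
Tree: B1–B2, B2–B3, B2–B4, B2–B5, B3–B6, B2–B7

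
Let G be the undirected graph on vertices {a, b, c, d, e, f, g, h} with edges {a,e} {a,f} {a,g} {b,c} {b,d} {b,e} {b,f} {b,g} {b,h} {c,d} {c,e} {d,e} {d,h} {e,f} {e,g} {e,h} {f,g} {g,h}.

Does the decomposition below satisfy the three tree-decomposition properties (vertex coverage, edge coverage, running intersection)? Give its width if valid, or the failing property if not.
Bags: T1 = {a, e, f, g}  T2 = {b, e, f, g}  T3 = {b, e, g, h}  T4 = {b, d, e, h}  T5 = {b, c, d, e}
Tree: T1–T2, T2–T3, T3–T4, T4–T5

Yes; width 3.

Checking the three conditions: (i) the bags cover all of {a, b, c, d, e, f, g, h}; (ii) for each edge, some bag contains both endpoints; (iii) the bags containing any fixed vertex form a subtree. All hold, so the decomposition is valid with width 4 − 1 = 3.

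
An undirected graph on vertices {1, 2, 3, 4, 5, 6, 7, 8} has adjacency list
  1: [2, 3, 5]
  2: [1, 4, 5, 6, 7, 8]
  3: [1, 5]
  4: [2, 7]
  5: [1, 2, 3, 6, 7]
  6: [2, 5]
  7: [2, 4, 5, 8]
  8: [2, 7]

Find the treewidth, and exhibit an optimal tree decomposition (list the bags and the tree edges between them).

The largest bag has 3 vertices, giving width 2; this decomposition certifies tw(G) ≤ 2. For the lower bound, the 3 vertices {2, 7, 8} are pairwise adjacent, and any tree decomposition puts a clique entirely inside one bag — forcing width ≥ 2. The upper and lower bounds meet at 2, so that is the treewidth.

Treewidth 2.
One optimal decomposition is:
Bags: B1 = {2, 5, 6}  B2 = {1, 2, 5}  B3 = {2, 5, 7}  B4 = {2, 7, 8}  B5 = {2, 4, 7}  B6 = {1, 3, 5}
Tree: B1–B2, B2–B3, B3–B4, B4–B5, B2–B6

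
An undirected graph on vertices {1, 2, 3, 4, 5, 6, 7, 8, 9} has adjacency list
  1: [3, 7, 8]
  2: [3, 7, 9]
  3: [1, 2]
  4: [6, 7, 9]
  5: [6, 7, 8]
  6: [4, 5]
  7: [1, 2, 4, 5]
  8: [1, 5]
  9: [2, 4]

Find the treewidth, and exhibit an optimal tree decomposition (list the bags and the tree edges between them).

Every bag has size at most 4, so the width is 4 − 1 = 3 and tw(G) ≤ 3. For the lower bound: the 4 vertex sets {4,6,9}, {2}, {7}, {1,3,5,8} are disjoint, each induces a connected subgraph, and every pair is joined by at least one edge of G. Contracting each set to a single vertex therefore yields K_{4} as a minor, and since treewidth is minor-monotone, tw(G) ≥ tw(K_{4}) = 3. Therefore the treewidth is 3.

Treewidth 3.
Bags: B1 = {2, 4, 6, 9}  B2 = {2, 4, 6, 7}  B3 = {2, 5, 6, 7}  B4 = {2, 3, 5, 7}  B5 = {1, 3, 5, 7}  B6 = {1, 3, 5, 8}
Tree: B1–B2, B2–B3, B3–B4, B4–B5, B5–B6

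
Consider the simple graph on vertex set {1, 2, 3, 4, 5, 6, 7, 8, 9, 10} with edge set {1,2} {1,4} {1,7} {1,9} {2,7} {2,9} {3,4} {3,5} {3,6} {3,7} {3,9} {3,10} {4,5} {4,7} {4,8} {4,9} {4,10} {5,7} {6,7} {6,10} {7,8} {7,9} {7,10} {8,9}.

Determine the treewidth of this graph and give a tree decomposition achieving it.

Treewidth 3.
One such decomposition:
Bags: B1 = {3, 4, 7, 10}  B2 = {3, 6, 7, 10}  B3 = {3, 4, 7, 9}  B4 = {3, 4, 5, 7}  B5 = {1, 4, 7, 9}  B6 = {1, 2, 7, 9}  B7 = {4, 7, 8, 9}
Tree: B1–B2, B1–B3, B1–B4, B3–B5, B5–B6, B3–B7

The largest bag has 4 vertices, giving width 3; this decomposition certifies tw(G) ≤ 3. On the other hand G contains the 4-clique {1, 2, 7, 9}. A clique must lie in a single bag of any decomposition, so no decomposition can have width below 3. Hence tw(G) = 3 exactly.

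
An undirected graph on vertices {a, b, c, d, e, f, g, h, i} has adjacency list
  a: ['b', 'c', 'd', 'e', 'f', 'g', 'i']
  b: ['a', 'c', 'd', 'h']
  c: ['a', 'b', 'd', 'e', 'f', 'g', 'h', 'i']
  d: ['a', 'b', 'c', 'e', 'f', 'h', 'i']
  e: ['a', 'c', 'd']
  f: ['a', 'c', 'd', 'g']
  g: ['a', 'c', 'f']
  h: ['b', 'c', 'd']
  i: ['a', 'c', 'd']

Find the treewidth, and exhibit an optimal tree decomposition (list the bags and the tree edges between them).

Every bag has size at most 4, so the width is 4 − 1 = 3 and tw(G) ≤ 3. For the lower bound, the 4 vertices {b, c, d, h} are pairwise adjacent, and any tree decomposition puts a clique entirely inside one bag — forcing width ≥ 3. Combining the bounds, tw(G) = 3.

Treewidth 3.
One such decomposition:
Bags: B1 = {a, b, c, d}  B2 = {a, c, d, f}  B3 = {a, c, d, e}  B4 = {b, c, d, h}  B5 = {a, c, d, i}  B6 = {a, c, f, g}
Tree: B1–B2, B2–B3, B1–B4, B3–B5, B2–B6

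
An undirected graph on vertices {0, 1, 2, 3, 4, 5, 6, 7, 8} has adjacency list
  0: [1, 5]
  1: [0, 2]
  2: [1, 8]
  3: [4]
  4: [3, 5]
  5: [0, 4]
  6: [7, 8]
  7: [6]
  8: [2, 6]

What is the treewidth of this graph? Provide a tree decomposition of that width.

The largest bag has 2 vertices, giving width 1; this decomposition certifies tw(G) ≤ 1. G has an edge, so its treewidth is at least 1. Hence tw(G) = 1 exactly.

Treewidth 1.
One such decomposition:
Bags: B1 = {6, 7}  B2 = {6, 8}  B3 = {2, 8}  B4 = {1, 2}  B5 = {0, 1}  B6 = {0, 5}  B7 = {4, 5}  B8 = {3, 4}
Tree: B1–B2, B2–B3, B3–B4, B4–B5, B5–B6, B6–B7, B7–B8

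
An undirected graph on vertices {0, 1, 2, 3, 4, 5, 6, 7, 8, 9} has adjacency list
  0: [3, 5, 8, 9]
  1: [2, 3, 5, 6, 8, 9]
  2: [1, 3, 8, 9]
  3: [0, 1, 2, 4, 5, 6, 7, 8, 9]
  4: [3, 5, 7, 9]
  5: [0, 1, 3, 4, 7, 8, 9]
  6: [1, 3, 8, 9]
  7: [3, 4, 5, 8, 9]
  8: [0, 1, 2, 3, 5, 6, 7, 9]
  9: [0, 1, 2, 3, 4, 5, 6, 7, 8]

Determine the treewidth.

A width-4 tree decomposition is:
Bags: B1 = {1, 3, 5, 8, 9}  B2 = {0, 3, 5, 8, 9}  B3 = {1, 2, 3, 8, 9}  B4 = {1, 3, 6, 8, 9}  B5 = {3, 5, 7, 8, 9}  B6 = {3, 4, 5, 7, 9}
Tree: B1–B2, B1–B3, B1–B4, B1–B5, B5–B6
The largest bag has 5 vertices, giving width 4; this decomposition certifies tw(G) ≤ 4. Conversely, {0, 3, 5, 8, 9} is a clique of size 5, and the vertices of any clique must share a bag in every tree decomposition; so some bag has ≥ 5 vertices and tw(G) ≥ 4. Hence tw(G) = 4 exactly.

4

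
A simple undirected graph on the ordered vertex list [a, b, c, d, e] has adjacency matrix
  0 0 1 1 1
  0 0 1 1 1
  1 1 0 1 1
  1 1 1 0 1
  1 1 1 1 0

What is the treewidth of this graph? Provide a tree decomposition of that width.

Treewidth 3.
One optimal decomposition is:
Bags: B1 = {a, c, d, e}  B2 = {b, c, d, e}
Tree: B1–B2

The largest bag has 4 vertices, giving width 3; this decomposition certifies tw(G) ≤ 3. For the lower bound, the 4 vertices {a, c, d, e} are pairwise adjacent, and any tree decomposition puts a clique entirely inside one bag — forcing width ≥ 3. Hence tw(G) = 3 exactly.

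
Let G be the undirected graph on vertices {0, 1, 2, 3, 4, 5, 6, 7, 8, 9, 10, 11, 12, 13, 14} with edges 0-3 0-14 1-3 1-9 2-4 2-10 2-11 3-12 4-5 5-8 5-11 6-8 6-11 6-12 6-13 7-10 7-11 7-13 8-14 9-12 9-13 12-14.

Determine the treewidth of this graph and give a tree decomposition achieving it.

Every bag has size at most 4, so the width is 4 − 1 = 3 and tw(G) ≤ 3. For the lower bound: the 4 vertex sets {2,4,10}, {5}, {11}, {6,7,8,13} are disjoint, each induces a connected subgraph, and every pair is joined by at least one edge of G. Contracting each set to a single vertex therefore yields K_{4} as a minor, and since treewidth is minor-monotone, tw(G) ≥ tw(K_{4}) = 3. Combining the bounds, tw(G) = 3.

Treewidth 3.
One such decomposition:
Bags: B1 = {2, 4, 5, 10}  B2 = {2, 5, 10, 11}  B3 = {5, 7, 10, 11}  B4 = {5, 7, 8, 11}  B5 = {6, 7, 8, 11}  B6 = {6, 7, 8, 13}  B7 = {6, 8, 13, 14}  B8 = {6, 12, 13, 14}  B9 = {9, 12, 13, 14}  B10 = {0, 9, 12, 14}  B11 = {0, 3, 9, 12}  B12 = {0, 1, 3, 9}
Tree: B1–B2, B2–B3, B3–B4, B4–B5, B5–B6, B6–B7, B7–B8, B8–B9, B9–B10, B10–B11, B11–B12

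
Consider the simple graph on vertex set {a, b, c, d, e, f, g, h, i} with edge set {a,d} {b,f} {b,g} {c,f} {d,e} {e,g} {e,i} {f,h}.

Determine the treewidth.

1

A width-1 tree decomposition is:
Bags: B1 = {b, f}  B2 = {b, g}  B3 = {c, f}  B4 = {e, g}  B5 = {f, h}  B6 = {d, e}  B7 = {a, d}  B8 = {e, i}
Tree: B1–B2, B1–B3, B2–B4, B3–B5, B4–B6, B6–B7, B4–B8
Each bag holds 2 vertices, so the decomposition has width 1, which upper-bounds the treewidth. Since G has at least one edge (e.g. b–f), it is not an edgeless graph, so tw(G) ≥ 1. Hence tw(G) = 1 exactly.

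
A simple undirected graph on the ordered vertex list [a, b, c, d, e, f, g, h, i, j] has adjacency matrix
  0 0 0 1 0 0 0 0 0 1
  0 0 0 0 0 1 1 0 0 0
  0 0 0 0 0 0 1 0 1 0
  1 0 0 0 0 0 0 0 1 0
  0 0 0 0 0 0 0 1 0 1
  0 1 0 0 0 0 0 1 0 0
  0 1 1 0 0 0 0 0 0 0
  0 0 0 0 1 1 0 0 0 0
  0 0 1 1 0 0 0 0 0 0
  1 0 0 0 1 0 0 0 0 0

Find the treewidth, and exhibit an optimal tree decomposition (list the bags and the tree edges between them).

Every bag has size at most 3, so the width is 3 − 1 = 2 and tw(G) ≤ 2. The edges b–f–h–e–j–a–d–i–c–g–b form a cycle, so G is not a tree and its treewidth is at least 2. Hence tw(G) = 2 exactly.

Treewidth 2.
One such decomposition:
Bags: B1 = {b, f, h}  B2 = {b, e, h}  B3 = {b, e, j}  B4 = {a, b, j}  B5 = {a, b, d}  B6 = {b, d, i}  B7 = {b, c, i}  B8 = {b, c, g}
Tree: B1–B2, B2–B3, B3–B4, B4–B5, B5–B6, B6–B7, B7–B8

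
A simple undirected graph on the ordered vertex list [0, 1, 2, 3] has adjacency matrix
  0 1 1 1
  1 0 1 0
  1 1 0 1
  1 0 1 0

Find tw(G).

2

A width-2 tree decomposition is:
Bags: B1 = {0, 1, 2}  B2 = {0, 2, 3}
Tree: B1–B2
The largest bag has 3 vertices, giving width 2; this decomposition certifies tw(G) ≤ 2. For the lower bound, the 3 vertices {0, 1, 2} are pairwise adjacent, and any tree decomposition puts a clique entirely inside one bag — forcing width ≥ 2. Hence tw(G) = 2 exactly.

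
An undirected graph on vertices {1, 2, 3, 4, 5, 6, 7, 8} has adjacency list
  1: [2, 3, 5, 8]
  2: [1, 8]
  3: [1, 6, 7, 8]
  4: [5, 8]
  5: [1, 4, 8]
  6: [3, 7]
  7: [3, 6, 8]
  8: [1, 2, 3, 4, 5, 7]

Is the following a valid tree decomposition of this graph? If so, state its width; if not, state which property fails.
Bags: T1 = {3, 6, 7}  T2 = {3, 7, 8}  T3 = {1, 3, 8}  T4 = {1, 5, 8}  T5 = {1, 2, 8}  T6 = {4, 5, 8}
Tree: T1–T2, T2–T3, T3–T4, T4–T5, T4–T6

Checking the three conditions: (i) the bags cover all of {1, 2, 3, 4, 5, 6, 7, 8}; (ii) for each edge, some bag contains both endpoints; (iii) the bags containing any fixed vertex form a subtree. All hold, so the decomposition is valid with width 3 − 1 = 2.

Yes; width 2.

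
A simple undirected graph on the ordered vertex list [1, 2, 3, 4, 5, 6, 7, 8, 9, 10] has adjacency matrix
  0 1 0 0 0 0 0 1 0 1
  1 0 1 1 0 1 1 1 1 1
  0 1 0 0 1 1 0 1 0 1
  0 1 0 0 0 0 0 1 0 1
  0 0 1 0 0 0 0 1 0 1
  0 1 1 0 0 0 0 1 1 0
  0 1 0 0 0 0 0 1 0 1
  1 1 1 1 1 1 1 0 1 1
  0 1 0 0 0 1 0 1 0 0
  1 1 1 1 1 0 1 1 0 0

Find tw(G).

3

A width-3 tree decomposition is:
Bags: B1 = {2, 3, 8, 10}  B2 = {2, 3, 6, 8}  B3 = {2, 6, 8, 9}  B4 = {2, 7, 8, 10}  B5 = {1, 2, 8, 10}  B6 = {3, 5, 8, 10}  B7 = {2, 4, 8, 10}
Tree: B1–B2, B2–B3, B1–B4, B4–B5, B1–B6, B5–B7
The largest bag has 4 vertices, giving width 3; this decomposition certifies tw(G) ≤ 3. Conversely, {2, 6, 8, 9} is a clique of size 4, and the vertices of any clique must share a bag in every tree decomposition; so some bag has ≥ 4 vertices and tw(G) ≥ 3. Combining the bounds, tw(G) = 3.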